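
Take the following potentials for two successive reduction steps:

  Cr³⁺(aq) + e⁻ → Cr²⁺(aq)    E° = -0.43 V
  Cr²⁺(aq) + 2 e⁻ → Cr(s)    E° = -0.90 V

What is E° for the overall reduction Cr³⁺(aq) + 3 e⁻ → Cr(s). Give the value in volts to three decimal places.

-0.743 V

Standard free energies of sequential steps add: ΔG°₃ = ΔG°₁ + ΔG°₂, so n₃E°₃ = n₁E°₁ + n₂E°₂.
E°₃ = (1×-0.43 + 2×-0.90) / 3 = (-2.230) / 3 = -0.743 V.
E° values themselves are not directly additive — weighting by electron count is essential.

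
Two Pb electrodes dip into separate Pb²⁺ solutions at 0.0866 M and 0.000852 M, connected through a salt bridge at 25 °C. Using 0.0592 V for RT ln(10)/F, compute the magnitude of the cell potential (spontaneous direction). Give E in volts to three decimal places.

For a concentration cell E°cell = 0. The 0.0866 M side is the cathode (reduction is favoured where [Pb²⁺] is higher).
With n = 2, E = −(0.0592/2) log([Pb²⁺]ₐₙ/[Pb²⁺]꜀ₐₜ) = −(0.0592/2) log(0.000852/0.0866) = −(0.0592/2)(-2.007) = +0.059 V.

+0.059 V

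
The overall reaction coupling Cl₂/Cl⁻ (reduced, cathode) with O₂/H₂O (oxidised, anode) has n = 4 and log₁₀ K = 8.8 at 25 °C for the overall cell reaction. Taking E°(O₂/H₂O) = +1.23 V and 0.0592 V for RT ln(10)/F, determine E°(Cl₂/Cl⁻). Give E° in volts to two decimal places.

E°cell = (0.0592/n)·log K = (0.0592/4)(8.8) = +0.130 V.
Since Cl₂/Cl⁻ is the cathode and O₂/H₂O the anode, E°cell = E°(Cl₂/Cl⁻) − E°(O₂/H₂O).
So E°(Cl₂/Cl⁻) = E°cell + E°(O₂/H₂O) = +0.130 + (+1.23) = +1.36 V.

+1.36 V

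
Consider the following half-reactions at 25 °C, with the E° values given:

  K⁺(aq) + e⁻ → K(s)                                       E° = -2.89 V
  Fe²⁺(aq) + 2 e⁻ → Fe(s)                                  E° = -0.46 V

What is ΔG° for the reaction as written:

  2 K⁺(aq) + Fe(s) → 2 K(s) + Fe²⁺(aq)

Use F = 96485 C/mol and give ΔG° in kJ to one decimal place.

As written, K⁺/K is reduced (cathode) and Fe²⁺/Fe is oxidised (anode), so E°cell = (-2.89) − (-0.46) = -2.43 V.
Balancing electrons gives n = 2.
ΔG° = −nFE° = −(2)(96485)(-2.43) = 468,917 J = +468.9 kJ.

+468.9 kJ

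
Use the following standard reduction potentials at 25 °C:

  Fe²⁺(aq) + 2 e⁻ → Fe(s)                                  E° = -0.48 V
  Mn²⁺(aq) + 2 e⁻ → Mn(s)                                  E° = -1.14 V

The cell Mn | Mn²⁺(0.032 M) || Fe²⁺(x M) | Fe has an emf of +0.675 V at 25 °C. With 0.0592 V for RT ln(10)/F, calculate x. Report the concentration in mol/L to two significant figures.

Fe²⁺/Fe is the cathode, Mn²⁺/Mn the anode: E°cell = +0.66 V, n = 2.
Overall reaction: Fe²⁺(aq) + Mn(s) → Fe(s) + Mn²⁺(aq); Q = [Mn²⁺]^1/[Fe²⁺]^1.
From E = E° − (0.0592/n) log Q: log Q = (E° − E)·n/0.0592 = (+0.66 − (+0.675))·2/0.0592 = -0.5068.
So 1·log[Fe²⁺] = 1·log(0.032) − log Q = -1.4949 − (-0.5068) = -0.9881; [Fe²⁺] = 10^(-0.9881) ≈ 0.10 M.

0.10 M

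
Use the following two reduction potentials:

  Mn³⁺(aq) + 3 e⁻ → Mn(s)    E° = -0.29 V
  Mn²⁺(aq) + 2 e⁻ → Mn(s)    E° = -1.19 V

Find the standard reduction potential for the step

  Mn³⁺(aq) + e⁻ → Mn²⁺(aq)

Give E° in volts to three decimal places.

Sequential free energies add, so n₃E°₃ = n₁E°₁ + n₂E°₂.
With n₃ = 3, and the known step contributing 2×(-1.19) V, the unknown satisfies 1·E° = 3×(-0.29) − 2×(-1.19) = +1.510.
E° = +1.510 / 1 = +1.510 V.

+1.510 V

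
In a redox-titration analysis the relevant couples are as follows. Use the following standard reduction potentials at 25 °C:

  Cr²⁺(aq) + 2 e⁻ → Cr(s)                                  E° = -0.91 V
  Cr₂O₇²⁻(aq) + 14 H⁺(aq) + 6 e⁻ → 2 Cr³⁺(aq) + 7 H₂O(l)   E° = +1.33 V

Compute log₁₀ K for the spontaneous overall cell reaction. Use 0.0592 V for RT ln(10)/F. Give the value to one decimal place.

227.0

Cathode: Cr₂O₇²⁻/Cr³⁺; anode: Cr²⁺/Cr. E°cell = +2.24 V, n = 6.
log K = nE°cell / 0.0592 = (6)(+2.24) / 0.0592 = 227.0.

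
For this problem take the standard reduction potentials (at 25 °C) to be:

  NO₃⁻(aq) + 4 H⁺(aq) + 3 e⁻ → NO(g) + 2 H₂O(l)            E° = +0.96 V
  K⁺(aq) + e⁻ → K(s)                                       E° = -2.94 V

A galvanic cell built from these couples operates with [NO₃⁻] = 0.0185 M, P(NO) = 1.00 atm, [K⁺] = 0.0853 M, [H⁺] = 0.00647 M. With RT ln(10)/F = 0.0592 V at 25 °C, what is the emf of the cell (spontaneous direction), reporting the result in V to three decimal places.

NO₃⁻/NO is the cathode (higher E°), K⁺/K the anode: E°cell = +0.96 − (-2.94) = +3.90 V, n = 3.
Overall: NO₃⁻(aq) + 4 H⁺(aq) + 3 K(s) → NO(g) + 2 H₂O(l) + 3 K⁺(aq)
Q = P(NO)·[K⁺]^3 / ([NO₃⁻]·[H⁺]^4); log Q = 7.282.
E = E° − (0.0592/n) log Q = +3.90 − (0.0592/3)(7.282) = +3.756 V.

+3.756 V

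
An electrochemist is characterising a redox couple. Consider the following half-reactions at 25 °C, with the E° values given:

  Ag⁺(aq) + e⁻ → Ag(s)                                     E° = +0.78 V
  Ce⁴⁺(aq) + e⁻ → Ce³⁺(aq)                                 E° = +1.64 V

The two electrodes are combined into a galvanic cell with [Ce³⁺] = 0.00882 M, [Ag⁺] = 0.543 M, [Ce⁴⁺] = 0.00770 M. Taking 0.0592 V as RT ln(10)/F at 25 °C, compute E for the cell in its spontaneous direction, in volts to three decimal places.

Ce⁴⁺/Ce³⁺ is the cathode (higher E°), Ag⁺/Ag the anode: E°cell = +1.64 − (+0.78) = +0.86 V, n = 1.
Overall: Ce⁴⁺(aq) + Ag(s) → Ce³⁺(aq) + Ag⁺(aq)
Q = [Ce³⁺]·[Ag⁺] / ([Ce⁴⁺]); log Q = -0.206.
E = E° − (0.0592/n) log Q = +0.86 − (0.0592/1)(-0.206) = +0.872 V.

+0.872 V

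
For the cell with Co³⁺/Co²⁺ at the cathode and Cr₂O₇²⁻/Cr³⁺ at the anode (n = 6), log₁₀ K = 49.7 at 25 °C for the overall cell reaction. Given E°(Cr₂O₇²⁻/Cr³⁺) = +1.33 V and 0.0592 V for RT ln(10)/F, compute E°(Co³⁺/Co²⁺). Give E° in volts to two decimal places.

+1.82 V

E°cell = (0.0592/n)·log K = (0.0592/6)(49.7) = +0.490 V.
Since Co³⁺/Co²⁺ is the cathode and Cr₂O₇²⁻/Cr³⁺ the anode, E°cell = E°(Co³⁺/Co²⁺) − E°(Cr₂O₇²⁻/Cr³⁺).
So E°(Co³⁺/Co²⁺) = E°cell + E°(Cr₂O₇²⁻/Cr³⁺) = +0.490 + (+1.33) = +1.82 V.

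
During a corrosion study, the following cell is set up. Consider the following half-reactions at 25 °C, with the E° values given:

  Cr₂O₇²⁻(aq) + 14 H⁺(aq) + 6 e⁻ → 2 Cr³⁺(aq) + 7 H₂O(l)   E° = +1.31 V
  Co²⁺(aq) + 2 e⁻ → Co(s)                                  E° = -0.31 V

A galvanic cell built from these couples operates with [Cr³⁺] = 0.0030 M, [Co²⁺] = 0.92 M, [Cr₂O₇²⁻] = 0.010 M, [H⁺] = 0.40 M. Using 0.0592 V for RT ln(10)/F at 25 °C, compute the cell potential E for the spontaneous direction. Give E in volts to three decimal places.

+1.596 V

Cr₂O₇²⁻/Cr³⁺ is the cathode (higher E°), Co²⁺/Co the anode: E°cell = +1.31 − (-0.31) = +1.62 V, n = 6.
Overall: Cr₂O₇²⁻(aq) + 14 H⁺(aq) + 3 Co(s) → 2 Cr³⁺(aq) + 7 H₂O(l) + 3 Co²⁺(aq)
Q = [Cr³⁺]^2·[Co²⁺]^3 / ([Cr₂O₇²⁻]·[H⁺]^14); log Q = 2.417.
E = E° − (0.0592/n) log Q = +1.62 − (0.0592/6)(2.417) = +1.596 V.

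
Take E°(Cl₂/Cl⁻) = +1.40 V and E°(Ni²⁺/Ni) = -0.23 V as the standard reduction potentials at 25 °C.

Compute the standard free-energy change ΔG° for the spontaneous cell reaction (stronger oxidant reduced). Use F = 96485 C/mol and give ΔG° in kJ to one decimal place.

Cl₂/Cl⁻ (E° = +1.40 V) is the cathode; Ni²⁺/Ni (E° = -0.23 V) is the anode, so E°cell = +1.63 V.
Balancing electrons gives n = 2 (lcm of 2 and 2).
ΔG° = −nFE° = −(2)(96485)(+1.63) = -314,541 J = -314.5 kJ.

-314.5 kJ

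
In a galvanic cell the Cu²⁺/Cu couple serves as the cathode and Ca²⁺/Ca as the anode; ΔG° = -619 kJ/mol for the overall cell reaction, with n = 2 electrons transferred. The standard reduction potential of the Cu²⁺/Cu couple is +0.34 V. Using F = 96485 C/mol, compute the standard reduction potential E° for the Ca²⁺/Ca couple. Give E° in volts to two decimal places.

E°cell = −ΔG°/(nF) = −(-619×10³)/((2)(96485)) = +3.208 V.
Since Cu²⁺/Cu is the cathode and Ca²⁺/Ca the anode, E°cell = E°(Cu²⁺/Cu) − E°(Ca²⁺/Ca).
So E°(Ca²⁺/Ca) = E°(Cu²⁺/Cu) − E°cell = (+0.34) − (+3.208) = -2.87 V.

-2.87 V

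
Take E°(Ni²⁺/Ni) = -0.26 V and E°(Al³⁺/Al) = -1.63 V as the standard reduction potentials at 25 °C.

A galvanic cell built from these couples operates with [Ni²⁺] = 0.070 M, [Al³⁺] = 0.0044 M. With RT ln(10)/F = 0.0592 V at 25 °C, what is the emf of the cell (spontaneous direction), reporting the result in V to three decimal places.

Ni²⁺/Ni is the cathode (higher E°), Al³⁺/Al the anode: E°cell = -0.26 − (-1.63) = +1.37 V, n = 6.
Overall: 3 Ni²⁺(aq) + 2 Al(s) → 3 Ni(s) + 2 Al³⁺(aq)
Q = [Al³⁺]^2 / ([Ni²⁺]^3); log Q = -1.248.
E = E° − (0.0592/n) log Q = +1.37 − (0.0592/6)(-1.248) = +1.382 V.

+1.382 V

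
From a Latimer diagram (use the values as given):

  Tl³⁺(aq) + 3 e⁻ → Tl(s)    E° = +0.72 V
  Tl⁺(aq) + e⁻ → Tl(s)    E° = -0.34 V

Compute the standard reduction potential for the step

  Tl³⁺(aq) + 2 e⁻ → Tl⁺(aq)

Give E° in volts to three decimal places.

Sequential free energies add, so n₃E°₃ = n₁E°₁ + n₂E°₂.
With n₃ = 3, and the known step contributing 1×(-0.34) V, the unknown satisfies 2·E° = 3×(+0.72) − 1×(-0.34) = +2.500.
E° = +2.500 / 2 = +1.250 V.

+1.250 V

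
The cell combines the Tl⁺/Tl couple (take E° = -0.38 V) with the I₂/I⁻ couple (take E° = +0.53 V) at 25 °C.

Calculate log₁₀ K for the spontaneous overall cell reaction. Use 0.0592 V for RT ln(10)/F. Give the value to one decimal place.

Cathode: I₂/I⁻; anode: Tl⁺/Tl. E°cell = +0.91 V, n = 2.
log K = nE°cell / 0.0592 = (2)(+0.91) / 0.0592 = 30.7.

30.7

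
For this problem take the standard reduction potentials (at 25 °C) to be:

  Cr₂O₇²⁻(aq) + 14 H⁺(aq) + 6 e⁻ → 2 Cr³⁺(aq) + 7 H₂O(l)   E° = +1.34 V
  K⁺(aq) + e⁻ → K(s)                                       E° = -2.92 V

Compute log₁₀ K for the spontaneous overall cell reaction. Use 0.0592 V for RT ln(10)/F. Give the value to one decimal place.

Cathode: Cr₂O₇²⁻/Cr³⁺; anode: K⁺/K. E°cell = +4.26 V, n = 6.
log K = nE°cell / 0.0592 = (6)(+4.26) / 0.0592 = 431.8.

431.8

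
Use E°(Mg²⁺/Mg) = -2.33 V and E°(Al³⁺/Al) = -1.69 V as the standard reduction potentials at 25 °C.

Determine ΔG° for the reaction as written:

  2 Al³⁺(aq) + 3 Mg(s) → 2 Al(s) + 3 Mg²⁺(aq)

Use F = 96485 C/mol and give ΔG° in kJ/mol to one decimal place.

As written, Al³⁺/Al is reduced (cathode) and Mg²⁺/Mg is oxidised (anode), so E°cell = (-1.69) − (-2.33) = +0.64 V.
Balancing electrons gives n = 6.
ΔG° = −nFE° = −(6)(96485)(+0.64) = -370,502 J = -370.5 kJ/mol.

-370.5 kJ/mol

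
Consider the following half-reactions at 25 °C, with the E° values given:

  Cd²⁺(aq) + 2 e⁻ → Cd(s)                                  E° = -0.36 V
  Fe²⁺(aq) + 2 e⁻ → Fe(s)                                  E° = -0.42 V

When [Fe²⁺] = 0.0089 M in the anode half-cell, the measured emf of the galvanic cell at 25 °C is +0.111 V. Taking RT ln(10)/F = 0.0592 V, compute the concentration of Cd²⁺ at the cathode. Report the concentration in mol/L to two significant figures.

0.47 M

Cd²⁺/Cd is the cathode, Fe²⁺/Fe the anode: E°cell = +0.06 V, n = 2.
Overall reaction: Cd²⁺(aq) + Fe(s) → Cd(s) + Fe²⁺(aq); Q = [Fe²⁺]^1/[Cd²⁺]^1.
From E = E° − (0.0592/n) log Q: log Q = (E° − E)·n/0.0592 = (+0.06 − (+0.111))·2/0.0592 = -1.7230.
So 1·log[Cd²⁺] = 1·log(0.0089) − log Q = -2.0506 − (-1.7230) = -0.3276; [Cd²⁺] = 10^(-0.3276) ≈ 0.47 M.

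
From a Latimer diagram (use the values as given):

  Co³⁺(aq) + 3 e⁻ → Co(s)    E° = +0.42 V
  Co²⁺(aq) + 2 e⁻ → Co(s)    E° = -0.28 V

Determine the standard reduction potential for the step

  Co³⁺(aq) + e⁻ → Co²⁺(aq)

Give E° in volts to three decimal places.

+1.820 V

Sequential free energies add, so n₃E°₃ = n₁E°₁ + n₂E°₂.
With n₃ = 3, and the known step contributing 2×(-0.28) V, the unknown satisfies 1·E° = 3×(+0.42) − 2×(-0.28) = +1.820.
E° = +1.820 / 1 = +1.820 V.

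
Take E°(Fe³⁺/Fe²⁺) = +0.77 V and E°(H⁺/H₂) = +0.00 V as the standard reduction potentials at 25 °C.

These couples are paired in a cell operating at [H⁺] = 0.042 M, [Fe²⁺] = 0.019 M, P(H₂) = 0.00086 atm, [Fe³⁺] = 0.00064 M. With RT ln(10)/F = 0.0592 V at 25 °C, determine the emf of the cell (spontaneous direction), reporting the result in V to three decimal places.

Fe³⁺/Fe²⁺ is the cathode (higher E°), H⁺/H₂ the anode: E°cell = +0.77 − (+0.00) = +0.77 V, n = 2.
Overall: 2 Fe³⁺(aq) + H₂(g) → 2 Fe²⁺(aq) + 2 H⁺(aq)
Q = [Fe²⁺]^2·[H⁺]^2 / ([Fe³⁺]^2·P(H₂)); log Q = 3.257.
E = E° − (0.0592/n) log Q = +0.77 − (0.0592/2)(3.257) = +0.674 V.

+0.674 V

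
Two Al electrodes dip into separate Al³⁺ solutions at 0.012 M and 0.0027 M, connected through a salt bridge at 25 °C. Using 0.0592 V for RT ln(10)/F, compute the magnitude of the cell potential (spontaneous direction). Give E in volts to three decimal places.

For a concentration cell E°cell = 0. The 0.012 M side is the cathode (reduction is favoured where [Al³⁺] is higher).
With n = 3, E = −(0.0592/3) log([Al³⁺]ₐₙ/[Al³⁺]꜀ₐₜ) = −(0.0592/3) log(0.0027/0.012) = −(0.0592/3)(-0.648) = +0.013 V.

+0.013 V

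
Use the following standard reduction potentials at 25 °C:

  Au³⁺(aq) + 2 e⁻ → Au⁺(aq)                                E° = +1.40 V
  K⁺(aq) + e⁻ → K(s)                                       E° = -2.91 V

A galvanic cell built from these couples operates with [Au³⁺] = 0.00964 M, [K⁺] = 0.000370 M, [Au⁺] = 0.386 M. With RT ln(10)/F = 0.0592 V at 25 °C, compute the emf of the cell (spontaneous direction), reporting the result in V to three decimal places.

+4.466 V

Au³⁺/Au⁺ is the cathode (higher E°), K⁺/K the anode: E°cell = +1.40 − (-2.91) = +4.31 V, n = 2.
Overall: Au³⁺(aq) + 2 K(s) → Au⁺(aq) + 2 K⁺(aq)
Q = [Au⁺]·[K⁺]^2 / ([Au³⁺]); log Q = -5.261.
E = E° − (0.0592/n) log Q = +4.31 − (0.0592/2)(-5.261) = +4.466 V.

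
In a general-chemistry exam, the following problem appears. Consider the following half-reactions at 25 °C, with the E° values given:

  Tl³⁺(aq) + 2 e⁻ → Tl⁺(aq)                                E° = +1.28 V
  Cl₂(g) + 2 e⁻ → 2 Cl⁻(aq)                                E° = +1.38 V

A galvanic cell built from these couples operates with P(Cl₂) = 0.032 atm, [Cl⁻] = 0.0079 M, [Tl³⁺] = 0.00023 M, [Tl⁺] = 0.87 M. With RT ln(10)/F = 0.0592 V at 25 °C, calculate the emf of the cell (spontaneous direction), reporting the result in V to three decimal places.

+0.286 V

Cl₂/Cl⁻ is the cathode (higher E°), Tl³⁺/Tl⁺ the anode: E°cell = +1.38 − (+1.28) = +0.10 V, n = 2.
Overall: Cl₂(g) + Tl⁺(aq) → 2 Cl⁻(aq) + Tl³⁺(aq)
Q = [Cl⁻]^2·[Tl³⁺] / (P(Cl₂)·[Tl⁺]); log Q = -6.288.
E = E° − (0.0592/n) log Q = +0.10 − (0.0592/2)(-6.288) = +0.286 V.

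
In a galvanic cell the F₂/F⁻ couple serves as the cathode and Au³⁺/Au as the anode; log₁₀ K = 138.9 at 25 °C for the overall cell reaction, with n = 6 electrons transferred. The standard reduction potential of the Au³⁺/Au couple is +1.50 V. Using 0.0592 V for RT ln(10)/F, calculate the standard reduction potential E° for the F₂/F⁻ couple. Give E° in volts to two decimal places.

E°cell = (0.0592/n)·log K = (0.0592/6)(138.9) = +1.370 V.
Since F₂/F⁻ is the cathode and Au³⁺/Au the anode, E°cell = E°(F₂/F⁻) − E°(Au³⁺/Au).
So E°(F₂/F⁻) = E°cell + E°(Au³⁺/Au) = +1.370 + (+1.50) = +2.87 V.

+2.87 V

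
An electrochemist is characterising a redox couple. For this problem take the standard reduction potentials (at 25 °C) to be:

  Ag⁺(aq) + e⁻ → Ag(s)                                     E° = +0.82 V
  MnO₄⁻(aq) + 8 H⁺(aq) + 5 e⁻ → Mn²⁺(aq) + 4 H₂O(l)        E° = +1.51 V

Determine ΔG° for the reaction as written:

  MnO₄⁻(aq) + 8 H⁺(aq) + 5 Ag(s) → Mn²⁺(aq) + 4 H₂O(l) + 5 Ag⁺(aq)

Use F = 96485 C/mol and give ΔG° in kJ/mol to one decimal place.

As written, MnO₄⁻/Mn²⁺ is reduced (cathode) and Ag⁺/Ag is oxidised (anode), so E°cell = (+1.51) − (+0.82) = +0.69 V.
Balancing electrons gives n = 5.
ΔG° = −nFE° = −(5)(96485)(+0.69) = -332,873 J = -332.9 kJ/mol.

-332.9 kJ/mol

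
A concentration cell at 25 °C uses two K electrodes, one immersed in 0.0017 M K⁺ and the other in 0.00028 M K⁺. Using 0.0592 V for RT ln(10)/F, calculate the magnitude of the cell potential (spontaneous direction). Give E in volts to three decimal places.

For a concentration cell E°cell = 0. The 0.0017 M side is the cathode (reduction is favoured where [K⁺] is higher).
With n = 1, E = −(0.0592/1) log([K⁺]ₐₙ/[K⁺]꜀ₐₜ) = −(0.0592/1) log(0.00028/0.0017) = −(0.0592/1)(-0.783) = +0.046 V.

+0.046 V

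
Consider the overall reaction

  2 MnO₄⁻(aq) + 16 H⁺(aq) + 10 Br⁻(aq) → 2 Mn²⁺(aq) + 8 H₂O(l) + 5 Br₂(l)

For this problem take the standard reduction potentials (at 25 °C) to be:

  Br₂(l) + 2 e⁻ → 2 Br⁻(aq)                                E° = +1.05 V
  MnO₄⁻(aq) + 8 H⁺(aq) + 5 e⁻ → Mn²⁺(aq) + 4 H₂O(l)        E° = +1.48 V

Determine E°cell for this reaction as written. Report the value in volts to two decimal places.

+0.43 V

The MnO₄⁻/Mn²⁺ couple has the higher reduction potential, so it is the cathode; Br₂/Br⁻ is oxidised at the anode.
E°cell = E°(cathode) − E°(anode) = (+1.48) − (+1.05) = +0.43 V.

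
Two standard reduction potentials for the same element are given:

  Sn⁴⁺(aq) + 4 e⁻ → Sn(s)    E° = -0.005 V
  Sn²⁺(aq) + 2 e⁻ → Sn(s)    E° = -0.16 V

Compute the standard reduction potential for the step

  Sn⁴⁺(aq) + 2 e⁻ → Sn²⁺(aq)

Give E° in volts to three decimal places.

Sequential free energies add, so n₃E°₃ = n₁E°₁ + n₂E°₂.
With n₃ = 4, and the known step contributing 2×(-0.16) V, the unknown satisfies 2·E° = 4×(-0.005) − 2×(-0.16) = +0.300.
E° = +0.300 / 2 = +0.150 V.

+0.150 V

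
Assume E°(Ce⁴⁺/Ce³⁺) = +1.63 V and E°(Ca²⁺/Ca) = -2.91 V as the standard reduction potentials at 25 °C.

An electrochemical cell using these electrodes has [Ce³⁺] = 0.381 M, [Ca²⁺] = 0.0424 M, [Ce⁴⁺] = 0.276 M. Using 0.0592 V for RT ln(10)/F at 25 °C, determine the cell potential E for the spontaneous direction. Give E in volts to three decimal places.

Ce⁴⁺/Ce³⁺ is the cathode (higher E°), Ca²⁺/Ca the anode: E°cell = +1.63 − (-2.91) = +4.54 V, n = 2.
Overall: 2 Ce⁴⁺(aq) + Ca(s) → 2 Ce³⁺(aq) + Ca²⁺(aq)
Q = [Ce³⁺]^2·[Ca²⁺] / ([Ce⁴⁺]^2); log Q = -1.093.
E = E° − (0.0592/n) log Q = +4.54 − (0.0592/2)(-1.093) = +4.572 V.

+4.572 V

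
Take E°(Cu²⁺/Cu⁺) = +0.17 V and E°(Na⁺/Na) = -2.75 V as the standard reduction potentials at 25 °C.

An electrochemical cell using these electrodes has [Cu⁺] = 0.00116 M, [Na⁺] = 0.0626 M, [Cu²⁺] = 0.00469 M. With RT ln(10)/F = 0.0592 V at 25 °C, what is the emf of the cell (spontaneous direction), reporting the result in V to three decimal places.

Cu²⁺/Cu⁺ is the cathode (higher E°), Na⁺/Na the anode: E°cell = +0.17 − (-2.75) = +2.92 V, n = 1.
Overall: Cu²⁺(aq) + Na(s) → Cu⁺(aq) + Na⁺(aq)
Q = [Cu⁺]·[Na⁺] / ([Cu²⁺]); log Q = -1.810.
E = E° − (0.0592/n) log Q = +2.92 − (0.0592/1)(-1.810) = +3.027 V.

+3.027 V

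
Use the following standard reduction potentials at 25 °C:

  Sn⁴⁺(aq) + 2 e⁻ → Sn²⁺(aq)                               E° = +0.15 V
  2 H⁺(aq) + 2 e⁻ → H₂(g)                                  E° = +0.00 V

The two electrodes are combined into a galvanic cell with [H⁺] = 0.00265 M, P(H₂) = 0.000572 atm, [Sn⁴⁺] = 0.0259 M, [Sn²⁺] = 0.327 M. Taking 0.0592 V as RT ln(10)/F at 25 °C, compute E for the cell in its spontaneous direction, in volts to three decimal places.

Sn⁴⁺/Sn²⁺ is the cathode (higher E°), H⁺/H₂ the anode: E°cell = +0.15 − (+0.00) = +0.15 V, n = 2.
Overall: Sn⁴⁺(aq) + H₂(g) → Sn²⁺(aq) + 2 H⁺(aq)
Q = [Sn²⁺]·[H⁺]^2 / ([Sn⁴⁺]·P(H₂)); log Q = -0.810.
E = E° − (0.0592/n) log Q = +0.15 − (0.0592/2)(-0.810) = +0.174 V.

+0.174 V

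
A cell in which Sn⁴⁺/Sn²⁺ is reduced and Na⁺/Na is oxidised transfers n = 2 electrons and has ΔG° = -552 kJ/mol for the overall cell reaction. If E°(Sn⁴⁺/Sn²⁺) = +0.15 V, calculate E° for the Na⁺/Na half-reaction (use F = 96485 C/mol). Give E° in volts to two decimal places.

E°cell = −ΔG°/(nF) = −(-552×10³)/((2)(96485)) = +2.861 V.
Since Sn⁴⁺/Sn²⁺ is the cathode and Na⁺/Na the anode, E°cell = E°(Sn⁴⁺/Sn²⁺) − E°(Na⁺/Na).
So E°(Na⁺/Na) = E°(Sn⁴⁺/Sn²⁺) − E°cell = (+0.15) − (+2.861) = -2.71 V.

-2.71 V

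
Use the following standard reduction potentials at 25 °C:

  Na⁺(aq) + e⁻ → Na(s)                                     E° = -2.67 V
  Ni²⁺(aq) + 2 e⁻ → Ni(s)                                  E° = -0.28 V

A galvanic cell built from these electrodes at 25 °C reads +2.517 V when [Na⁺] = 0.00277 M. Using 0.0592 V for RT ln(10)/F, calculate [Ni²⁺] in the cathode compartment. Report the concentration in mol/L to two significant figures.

0.15 M

Ni²⁺/Ni is the cathode, Na⁺/Na the anode: E°cell = +2.39 V, n = 2.
Overall reaction: Ni²⁺(aq) + 2 Na(s) → Ni(s) + 2 Na⁺(aq); Q = [Na⁺]^2/[Ni²⁺]^1.
From E = E° − (0.0592/n) log Q: log Q = (E° − E)·n/0.0592 = (+2.39 − (+2.517))·2/0.0592 = -4.2905.
So 1·log[Ni²⁺] = 2·log(0.00277) − log Q = -5.1150 − (-4.2905) = -0.8245; [Ni²⁺] = 10^(-0.8245) ≈ 0.15 M.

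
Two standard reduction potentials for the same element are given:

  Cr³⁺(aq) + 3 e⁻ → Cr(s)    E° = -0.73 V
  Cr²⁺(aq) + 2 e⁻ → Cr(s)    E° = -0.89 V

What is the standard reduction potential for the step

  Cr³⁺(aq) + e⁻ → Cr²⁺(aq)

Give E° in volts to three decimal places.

Sequential free energies add, so n₃E°₃ = n₁E°₁ + n₂E°₂.
With n₃ = 3, and the known step contributing 2×(-0.89) V, the unknown satisfies 1·E° = 3×(-0.73) − 2×(-0.89) = -0.410.
E° = -0.410 / 1 = -0.410 V.

-0.410 V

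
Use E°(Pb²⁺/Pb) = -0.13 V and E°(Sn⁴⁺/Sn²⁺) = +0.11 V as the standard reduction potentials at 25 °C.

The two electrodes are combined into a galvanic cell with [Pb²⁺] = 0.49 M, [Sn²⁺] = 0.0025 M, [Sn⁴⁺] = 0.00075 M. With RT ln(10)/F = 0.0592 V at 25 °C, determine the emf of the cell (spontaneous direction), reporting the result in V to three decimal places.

+0.234 V

Sn⁴⁺/Sn²⁺ is the cathode (higher E°), Pb²⁺/Pb the anode: E°cell = +0.11 − (-0.13) = +0.24 V, n = 2.
Overall: Sn⁴⁺(aq) + Pb(s) → Sn²⁺(aq) + Pb²⁺(aq)
Q = [Sn²⁺]·[Pb²⁺] / ([Sn⁴⁺]); log Q = 0.213.
E = E° − (0.0592/n) log Q = +0.24 − (0.0592/2)(0.213) = +0.234 V.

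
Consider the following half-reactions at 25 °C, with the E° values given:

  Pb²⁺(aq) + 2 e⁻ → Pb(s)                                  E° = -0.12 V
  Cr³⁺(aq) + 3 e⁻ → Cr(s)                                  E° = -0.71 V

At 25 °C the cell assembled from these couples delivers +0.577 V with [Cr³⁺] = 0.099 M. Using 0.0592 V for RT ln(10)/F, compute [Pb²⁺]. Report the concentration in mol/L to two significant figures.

0.078 M

Pb²⁺/Pb is the cathode, Cr³⁺/Cr the anode: E°cell = +0.59 V, n = 6.
Overall reaction: 3 Pb²⁺(aq) + 2 Cr(s) → 3 Pb(s) + 2 Cr³⁺(aq); Q = [Cr³⁺]^2/[Pb²⁺]^3.
From E = E° − (0.0592/n) log Q: log Q = (E° − E)·n/0.0592 = (+0.59 − (+0.577))·6/0.0592 = 1.3176.
So 3·log[Pb²⁺] = 2·log(0.099) − log Q = -2.0087 − (1.3176) = -3.3263; log[Pb²⁺] = -3.3263 / 3 = -1.1088; [Pb²⁺] = 10^(-1.1088) ≈ 0.078 M.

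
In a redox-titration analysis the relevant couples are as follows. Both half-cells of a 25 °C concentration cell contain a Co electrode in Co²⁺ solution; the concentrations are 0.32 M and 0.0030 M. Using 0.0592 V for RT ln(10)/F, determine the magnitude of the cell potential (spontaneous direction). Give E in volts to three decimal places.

For a concentration cell E°cell = 0. The 0.32 M side is the cathode (reduction is favoured where [Co²⁺] is higher).
With n = 2, E = −(0.0592/2) log([Co²⁺]ₐₙ/[Co²⁺]꜀ₐₜ) = −(0.0592/2) log(0.003/0.32) = −(0.0592/2)(-2.028) = +0.060 V.

+0.060 V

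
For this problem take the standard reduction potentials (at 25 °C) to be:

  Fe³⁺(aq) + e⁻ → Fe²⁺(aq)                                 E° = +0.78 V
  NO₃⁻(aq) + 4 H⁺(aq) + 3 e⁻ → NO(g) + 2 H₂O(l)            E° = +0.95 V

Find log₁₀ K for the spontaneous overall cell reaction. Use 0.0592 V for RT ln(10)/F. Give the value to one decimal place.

8.6

Cathode: NO₃⁻/NO; anode: Fe³⁺/Fe²⁺. E°cell = +0.17 V, n = 3.
log K = nE°cell / 0.0592 = (3)(+0.17) / 0.0592 = 8.6.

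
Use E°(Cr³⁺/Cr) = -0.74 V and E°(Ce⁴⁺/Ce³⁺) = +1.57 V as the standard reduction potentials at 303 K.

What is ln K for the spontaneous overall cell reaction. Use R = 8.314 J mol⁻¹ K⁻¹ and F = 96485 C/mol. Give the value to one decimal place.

265.4

Cathode: Ce⁴⁺/Ce³⁺; anode: Cr³⁺/Cr. E°cell = (+1.57) − (-0.74) = +2.31 V, with n = 3.
ΔG° = −nFE° = −RT ln K, so ln K = nFE°/(RT) = (3)(96485)(+2.31) / ((8.314)(303)) = 265.424.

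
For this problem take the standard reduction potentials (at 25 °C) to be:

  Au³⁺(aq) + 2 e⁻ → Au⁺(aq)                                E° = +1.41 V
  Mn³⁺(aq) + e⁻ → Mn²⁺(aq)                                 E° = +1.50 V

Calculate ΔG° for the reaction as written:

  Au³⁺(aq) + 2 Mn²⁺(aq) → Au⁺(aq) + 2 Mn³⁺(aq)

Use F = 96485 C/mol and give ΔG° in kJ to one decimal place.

+17.4 kJ

As written, Au³⁺/Au⁺ is reduced (cathode) and Mn³⁺/Mn²⁺ is oxidised (anode), so E°cell = (+1.41) − (+1.50) = -0.09 V.
Balancing electrons gives n = 2.
ΔG° = −nFE° = −(2)(96485)(-0.09) = 17,367 J = +17.4 kJ.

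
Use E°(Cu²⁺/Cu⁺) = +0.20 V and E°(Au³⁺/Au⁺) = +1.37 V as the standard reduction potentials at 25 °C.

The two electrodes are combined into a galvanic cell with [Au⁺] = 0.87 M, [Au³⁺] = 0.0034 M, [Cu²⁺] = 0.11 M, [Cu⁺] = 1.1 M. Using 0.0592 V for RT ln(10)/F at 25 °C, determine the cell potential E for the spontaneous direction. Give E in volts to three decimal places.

+1.158 V

Au³⁺/Au⁺ is the cathode (higher E°), Cu²⁺/Cu⁺ the anode: E°cell = +1.37 − (+0.20) = +1.17 V, n = 2.
Overall: Au³⁺(aq) + 2 Cu⁺(aq) → Au⁺(aq) + 2 Cu²⁺(aq)
Q = [Au⁺]·[Cu²⁺]^2 / ([Au³⁺]·[Cu⁺]^2); log Q = 0.408.
E = E° − (0.0592/n) log Q = +1.17 − (0.0592/2)(0.408) = +1.158 V.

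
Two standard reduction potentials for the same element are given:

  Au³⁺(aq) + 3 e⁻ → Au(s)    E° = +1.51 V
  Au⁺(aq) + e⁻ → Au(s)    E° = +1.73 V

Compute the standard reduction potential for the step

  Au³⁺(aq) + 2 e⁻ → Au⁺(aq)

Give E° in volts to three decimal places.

+1.400 V

Sequential free energies add, so n₃E°₃ = n₁E°₁ + n₂E°₂.
With n₃ = 3, and the known step contributing 1×(+1.73) V, the unknown satisfies 2·E° = 3×(+1.51) − 1×(+1.73) = +2.800.
E° = +2.800 / 2 = +1.400 V.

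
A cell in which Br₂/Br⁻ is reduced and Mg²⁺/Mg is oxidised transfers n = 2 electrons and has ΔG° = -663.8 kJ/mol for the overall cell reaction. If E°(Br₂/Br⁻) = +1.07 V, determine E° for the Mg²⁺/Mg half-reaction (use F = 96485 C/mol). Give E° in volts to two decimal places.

E°cell = −ΔG°/(nF) = −(-663.8×10³)/((2)(96485)) = +3.440 V.
Since Br₂/Br⁻ is the cathode and Mg²⁺/Mg the anode, E°cell = E°(Br₂/Br⁻) − E°(Mg²⁺/Mg).
So E°(Mg²⁺/Mg) = E°(Br₂/Br⁻) − E°cell = (+1.07) − (+3.440) = -2.37 V.

-2.37 V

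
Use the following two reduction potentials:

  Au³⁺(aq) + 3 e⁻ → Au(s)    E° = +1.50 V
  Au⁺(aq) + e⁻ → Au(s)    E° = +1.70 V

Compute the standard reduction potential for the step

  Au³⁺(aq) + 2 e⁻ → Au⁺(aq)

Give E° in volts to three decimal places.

+1.400 V

Sequential free energies add, so n₃E°₃ = n₁E°₁ + n₂E°₂.
With n₃ = 3, and the known step contributing 1×(+1.70) V, the unknown satisfies 2·E° = 3×(+1.50) − 1×(+1.70) = +2.800.
E° = +2.800 / 2 = +1.400 V.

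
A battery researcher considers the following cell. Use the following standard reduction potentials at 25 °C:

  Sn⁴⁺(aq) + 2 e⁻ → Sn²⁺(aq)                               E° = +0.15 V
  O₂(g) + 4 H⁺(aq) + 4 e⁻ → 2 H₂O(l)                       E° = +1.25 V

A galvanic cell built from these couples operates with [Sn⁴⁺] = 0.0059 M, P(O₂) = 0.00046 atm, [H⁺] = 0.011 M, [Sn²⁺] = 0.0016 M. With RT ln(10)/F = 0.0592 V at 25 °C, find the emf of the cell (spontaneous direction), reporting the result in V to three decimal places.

O₂/H₂O is the cathode (higher E°), Sn⁴⁺/Sn²⁺ the anode: E°cell = +1.25 − (+0.15) = +1.10 V, n = 4.
Overall: O₂(g) + 4 H⁺(aq) + 2 Sn²⁺(aq) → 2 H₂O(l) + 2 Sn⁴⁺(aq)
Q = [Sn⁴⁺]^2 / (P(O₂)·[H⁺]^4·[Sn²⁺]^2); log Q = 12.305.
E = E° − (0.0592/n) log Q = +1.10 − (0.0592/4)(12.305) = +0.918 V.

+0.918 V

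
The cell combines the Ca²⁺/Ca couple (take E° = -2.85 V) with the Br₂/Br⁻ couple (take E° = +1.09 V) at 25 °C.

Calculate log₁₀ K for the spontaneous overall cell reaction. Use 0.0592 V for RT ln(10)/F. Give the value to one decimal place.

133.1

Cathode: Br₂/Br⁻; anode: Ca²⁺/Ca. E°cell = +3.94 V, n = 2.
log K = nE°cell / 0.0592 = (2)(+3.94) / 0.0592 = 133.1.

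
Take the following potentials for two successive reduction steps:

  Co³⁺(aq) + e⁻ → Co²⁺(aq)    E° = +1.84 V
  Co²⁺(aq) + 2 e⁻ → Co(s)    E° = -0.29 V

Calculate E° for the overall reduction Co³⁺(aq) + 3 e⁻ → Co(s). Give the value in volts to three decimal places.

+0.420 V

Adding the free-energy changes (−nFE°) of the two steps gives −n₃FE°₃ = −n₁FE°₁ − n₂FE°₂.
E°₃ = (1×+1.84 + 2×-0.29) / 3 = (+1.260) / 3 = +0.420 V.
Simply averaging or adding the two E° values would be wrong; the electron-weighted sum is required.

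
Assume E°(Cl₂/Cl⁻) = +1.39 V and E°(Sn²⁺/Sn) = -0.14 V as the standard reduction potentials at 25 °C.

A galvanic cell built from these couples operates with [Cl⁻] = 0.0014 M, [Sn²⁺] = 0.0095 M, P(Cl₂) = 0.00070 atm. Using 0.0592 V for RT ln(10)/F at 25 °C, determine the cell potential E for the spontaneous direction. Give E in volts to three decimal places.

+1.665 V

Cl₂/Cl⁻ is the cathode (higher E°), Sn²⁺/Sn the anode: E°cell = +1.39 − (-0.14) = +1.53 V, n = 2.
Overall: Cl₂(g) + Sn(s) → 2 Cl⁻(aq) + Sn²⁺(aq)
Q = [Cl⁻]^2·[Sn²⁺] / (P(Cl₂)); log Q = -4.575.
E = E° − (0.0592/n) log Q = +1.53 − (0.0592/2)(-4.575) = +1.665 V.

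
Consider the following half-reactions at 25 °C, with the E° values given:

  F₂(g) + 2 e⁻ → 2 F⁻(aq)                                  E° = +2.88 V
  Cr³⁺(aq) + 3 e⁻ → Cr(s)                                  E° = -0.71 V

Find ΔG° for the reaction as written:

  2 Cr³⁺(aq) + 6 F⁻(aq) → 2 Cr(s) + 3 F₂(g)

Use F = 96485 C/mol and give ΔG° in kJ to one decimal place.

As written, Cr³⁺/Cr is reduced (cathode) and F₂/F⁻ is oxidised (anode), so E°cell = (-0.71) − (+2.88) = -3.59 V.
Balancing electrons gives n = 6.
ΔG° = −nFE° = −(6)(96485)(-3.59) = 2,078,287 J = +2078.3 kJ.

+2078.3 kJ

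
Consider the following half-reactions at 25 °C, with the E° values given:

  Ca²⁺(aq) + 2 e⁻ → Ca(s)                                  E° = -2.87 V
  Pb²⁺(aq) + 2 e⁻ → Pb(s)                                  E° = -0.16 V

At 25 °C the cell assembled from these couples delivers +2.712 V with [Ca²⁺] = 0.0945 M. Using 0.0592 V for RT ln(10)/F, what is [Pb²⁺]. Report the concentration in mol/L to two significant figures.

Pb²⁺/Pb is the cathode, Ca²⁺/Ca the anode: E°cell = +2.71 V, n = 2.
Overall reaction: Pb²⁺(aq) + Ca(s) → Pb(s) + Ca²⁺(aq); Q = [Ca²⁺]^1/[Pb²⁺]^1.
From E = E° − (0.0592/n) log Q: log Q = (E° − E)·n/0.0592 = (+2.71 − (+2.712))·2/0.0592 = -0.0676.
So 1·log[Pb²⁺] = 1·log(0.0945) − log Q = -1.0246 − (-0.0676) = -0.9570; [Pb²⁺] = 10^(-0.9570) ≈ 0.11 M.

0.11 M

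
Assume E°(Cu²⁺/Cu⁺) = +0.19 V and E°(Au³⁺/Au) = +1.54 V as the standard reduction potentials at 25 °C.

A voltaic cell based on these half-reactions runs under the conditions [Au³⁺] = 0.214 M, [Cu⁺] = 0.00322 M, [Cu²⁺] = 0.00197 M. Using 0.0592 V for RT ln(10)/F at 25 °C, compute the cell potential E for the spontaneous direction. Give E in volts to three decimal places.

Au³⁺/Au is the cathode (higher E°), Cu²⁺/Cu⁺ the anode: E°cell = +1.54 − (+0.19) = +1.35 V, n = 3.
Overall: Au³⁺(aq) + 3 Cu⁺(aq) → Au(s) + 3 Cu²⁺(aq)
Q = [Cu²⁺]^3 / ([Au³⁺]·[Cu⁺]^3); log Q = 0.029.
E = E° − (0.0592/n) log Q = +1.35 − (0.0592/3)(0.029) = +1.349 V.

+1.349 V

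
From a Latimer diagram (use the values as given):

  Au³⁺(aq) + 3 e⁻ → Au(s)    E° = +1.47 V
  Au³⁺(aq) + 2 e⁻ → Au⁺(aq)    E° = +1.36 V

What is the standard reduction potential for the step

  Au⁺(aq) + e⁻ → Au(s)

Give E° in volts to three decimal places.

+1.690 V

Sequential free energies add, so n₃E°₃ = n₁E°₁ + n₂E°₂.
With n₃ = 3, and the known step contributing 2×(+1.36) V, the unknown satisfies 1·E° = 3×(+1.47) − 2×(+1.36) = +1.690.
E° = +1.690 / 1 = +1.690 V.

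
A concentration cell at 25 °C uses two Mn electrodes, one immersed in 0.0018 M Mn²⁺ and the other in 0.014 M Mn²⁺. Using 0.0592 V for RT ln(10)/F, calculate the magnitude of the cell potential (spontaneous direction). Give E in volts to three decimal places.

+0.026 V

For a concentration cell E°cell = 0. The 0.014 M side is the cathode (reduction is favoured where [Mn²⁺] is higher).
With n = 2, E = −(0.0592/2) log([Mn²⁺]ₐₙ/[Mn²⁺]꜀ₐₜ) = −(0.0592/2) log(0.0018/0.014) = −(0.0592/2)(-0.891) = +0.026 V.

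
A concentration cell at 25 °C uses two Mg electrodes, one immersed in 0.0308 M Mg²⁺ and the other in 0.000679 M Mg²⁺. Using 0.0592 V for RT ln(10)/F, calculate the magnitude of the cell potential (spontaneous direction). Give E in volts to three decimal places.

+0.049 V

For a concentration cell E°cell = 0. The 0.0308 M side is the cathode (reduction is favoured where [Mg²⁺] is higher).
With n = 2, E = −(0.0592/2) log([Mg²⁺]ₐₙ/[Mg²⁺]꜀ₐₜ) = −(0.0592/2) log(0.000679/0.0308) = −(0.0592/2)(-1.657) = +0.049 V.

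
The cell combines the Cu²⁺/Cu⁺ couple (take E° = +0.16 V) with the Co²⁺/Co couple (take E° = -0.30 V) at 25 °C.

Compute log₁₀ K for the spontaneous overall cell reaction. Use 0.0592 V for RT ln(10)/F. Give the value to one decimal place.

Cathode: Cu²⁺/Cu⁺; anode: Co²⁺/Co. E°cell = +0.46 V, n = 2.
log K = nE°cell / 0.0592 = (2)(+0.46) / 0.0592 = 15.5.

15.5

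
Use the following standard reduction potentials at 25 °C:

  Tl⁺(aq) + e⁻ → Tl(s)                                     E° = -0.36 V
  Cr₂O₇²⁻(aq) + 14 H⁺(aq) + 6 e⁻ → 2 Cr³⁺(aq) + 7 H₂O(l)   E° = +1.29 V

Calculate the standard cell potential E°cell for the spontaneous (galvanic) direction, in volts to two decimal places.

The Cr₂O₇²⁻/Cr³⁺ couple has the higher reduction potential, so it is the cathode; Tl⁺/Tl is oxidised at the anode.
E°cell = E°(cathode) − E°(anode) = (+1.29) − (-0.36) = +1.65 V.

+1.65 V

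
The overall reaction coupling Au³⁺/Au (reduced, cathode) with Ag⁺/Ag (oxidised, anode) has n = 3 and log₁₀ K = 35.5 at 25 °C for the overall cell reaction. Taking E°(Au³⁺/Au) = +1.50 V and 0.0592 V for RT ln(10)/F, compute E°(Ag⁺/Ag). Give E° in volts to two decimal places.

E°cell = (0.0592/n)·log K = (0.0592/3)(35.5) = +0.701 V.
Since Au³⁺/Au is the cathode and Ag⁺/Ag the anode, E°cell = E°(Au³⁺/Au) − E°(Ag⁺/Ag).
So E°(Ag⁺/Ag) = E°(Au³⁺/Au) − E°cell = (+1.50) − (+0.701) = +0.80 V.

+0.80 V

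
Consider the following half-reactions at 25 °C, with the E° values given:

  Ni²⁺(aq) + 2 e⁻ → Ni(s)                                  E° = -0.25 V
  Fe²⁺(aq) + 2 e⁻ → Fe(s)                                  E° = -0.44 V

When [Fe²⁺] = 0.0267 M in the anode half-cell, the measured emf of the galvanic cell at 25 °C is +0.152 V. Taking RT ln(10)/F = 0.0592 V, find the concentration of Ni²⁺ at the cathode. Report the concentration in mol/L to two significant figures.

0.0014 M

Ni²⁺/Ni is the cathode, Fe²⁺/Fe the anode: E°cell = +0.19 V, n = 2.
Overall reaction: Ni²⁺(aq) + Fe(s) → Ni(s) + Fe²⁺(aq); Q = [Fe²⁺]^1/[Ni²⁺]^1.
From E = E° − (0.0592/n) log Q: log Q = (E° − E)·n/0.0592 = (+0.19 − (+0.152))·2/0.0592 = 1.2838.
So 1·log[Ni²⁺] = 1·log(0.0267) − log Q = -1.5735 − (1.2838) = -2.8573; [Ni²⁺] = 10^(-2.8573) ≈ 0.0014 M.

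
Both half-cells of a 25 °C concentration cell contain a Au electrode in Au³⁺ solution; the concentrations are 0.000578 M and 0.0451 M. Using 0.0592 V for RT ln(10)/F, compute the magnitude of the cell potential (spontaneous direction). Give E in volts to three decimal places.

For a concentration cell E°cell = 0. The 0.0451 M side is the cathode (reduction is favoured where [Au³⁺] is higher).
With n = 3, E = −(0.0592/3) log([Au³⁺]ₐₙ/[Au³⁺]꜀ₐₜ) = −(0.0592/3) log(0.000578/0.0451) = −(0.0592/3)(-1.892) = +0.037 V.

+0.037 V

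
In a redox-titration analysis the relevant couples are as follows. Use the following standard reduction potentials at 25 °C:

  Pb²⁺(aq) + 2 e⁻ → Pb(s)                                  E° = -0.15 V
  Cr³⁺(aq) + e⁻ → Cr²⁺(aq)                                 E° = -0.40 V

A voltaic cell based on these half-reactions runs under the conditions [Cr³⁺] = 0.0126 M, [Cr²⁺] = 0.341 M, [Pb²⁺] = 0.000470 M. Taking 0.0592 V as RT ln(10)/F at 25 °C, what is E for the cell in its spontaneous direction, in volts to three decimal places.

+0.236 V

Pb²⁺/Pb is the cathode (higher E°), Cr³⁺/Cr²⁺ the anode: E°cell = -0.15 − (-0.40) = +0.25 V, n = 2.
Overall: Pb²⁺(aq) + 2 Cr²⁺(aq) → Pb(s) + 2 Cr³⁺(aq)
Q = [Cr³⁺]^2 / ([Pb²⁺]·[Cr²⁺]^2); log Q = 0.463.
E = E° − (0.0592/n) log Q = +0.25 − (0.0592/2)(0.463) = +0.236 V.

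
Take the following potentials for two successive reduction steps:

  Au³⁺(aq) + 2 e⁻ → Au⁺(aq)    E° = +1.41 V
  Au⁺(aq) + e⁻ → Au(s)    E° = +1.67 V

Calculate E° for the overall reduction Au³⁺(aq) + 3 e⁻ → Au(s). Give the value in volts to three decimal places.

+1.497 V

Since ΔG° = −nFE° is additive over sequential reductions, n₃E°₃ = n₁E°₁ + n₂E°₂.
E°₃ = (2×+1.41 + 1×+1.67) / 3 = (+4.490) / 3 = +1.497 V.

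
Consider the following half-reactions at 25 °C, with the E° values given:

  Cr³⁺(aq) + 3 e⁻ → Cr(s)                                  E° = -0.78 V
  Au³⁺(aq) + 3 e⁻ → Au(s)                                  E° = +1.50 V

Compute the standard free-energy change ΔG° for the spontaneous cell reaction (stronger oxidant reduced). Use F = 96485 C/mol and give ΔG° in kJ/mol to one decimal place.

-660.0 kJ/mol

Au³⁺/Au (E° = +1.50 V) is the cathode; Cr³⁺/Cr (E° = -0.78 V) is the anode, so E°cell = +2.28 V.
Balancing electrons gives n = 3 (lcm of 3 and 3).
ΔG° = −nFE° = −(3)(96485)(+2.28) = -659,957 J = -660.0 kJ/mol.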